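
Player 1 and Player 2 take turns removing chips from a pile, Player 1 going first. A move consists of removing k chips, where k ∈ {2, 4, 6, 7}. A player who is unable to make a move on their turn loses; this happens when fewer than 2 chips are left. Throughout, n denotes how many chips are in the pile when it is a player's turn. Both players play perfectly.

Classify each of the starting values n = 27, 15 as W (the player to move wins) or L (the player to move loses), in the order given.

27: L, 15: W

Use the standard recursion: the mover loses at a terminal position; elsewhere, the mover wins exactly when some move hands the opponent an L position.
n=0: no move → L
n=1: no move → L
n=2: can move to 0, which is L ⇒ W
n=3: can move to 1, which is L ⇒ W
n=4: can move to 0, which is L ⇒ W
n=5: can move to 1, which is L ⇒ W
n=6: can move to 0, which is L ⇒ W
n=7: can move to 1, which is L ⇒ W
n=8: can move to 1, which is L ⇒ W
n=9: moves to 7(W), 5(W), 3(W), 2(W); every one is W ⇒ L
n=10: moves to 8(W), 6(W), 4(W), 3(W); every one is W ⇒ L
n=11: can move to 9, which is L ⇒ W
n=12: can move to 10, which is L ⇒ W
n=13: can move to 9, which is L ⇒ W
n=14: can move to 10, which is L ⇒ W
n=15: can move to 9, which is L ⇒ W
n=16: can move to 10, which is L ⇒ W
n=17: can move to 10, which is L ⇒ W
n=18: moves to 16(W), 14(W), 12(W), 11(W); every one is W ⇒ L
n=19: moves to 17(W), 15(W), 13(W), 12(W); every one is W ⇒ L
n=20: can move to 18, which is L ⇒ W
n=21: can move to 19, which is L ⇒ W
n=22: can move to 18, which is L ⇒ W
n=23: can move to 19, which is L ⇒ W
n=24: can move to 18, which is L ⇒ W
n=25: can move to 19, which is L ⇒ W
n=26: can move to 19, which is L ⇒ W
n=27: moves to 25(W), 23(W), 21(W), 20(W); every one is W ⇒ L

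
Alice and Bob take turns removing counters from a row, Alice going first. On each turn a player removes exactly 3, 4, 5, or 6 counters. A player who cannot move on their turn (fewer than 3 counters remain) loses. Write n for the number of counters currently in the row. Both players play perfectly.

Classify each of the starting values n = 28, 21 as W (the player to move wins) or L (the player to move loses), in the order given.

Compute win/loss labels from the base case upward. A position with no move is L. Any other position is W if it can reach an L in one move, else L.
n=0: no move → L
n=1: no move → L
n=2: no move → L
n=3: can move to 0, which is L ⇒ W
n=4: can move to 1, which is L ⇒ W
n=5: can move to 2, which is L ⇒ W
n=6: can move to 2, which is L ⇒ W
n=7: can move to 2, which is L ⇒ W
n=8: can move to 2, which is L ⇒ W
n=9: moves to 6(W), 5(W), 4(W), 3(W); every one is W ⇒ L
n=10: moves to 7(W), 6(W), 5(W), 4(W); every one is W ⇒ L
n=11: moves to 8(W), 7(W), 6(W), 5(W); every one is W ⇒ L
n=12: can move to 9, which is L ⇒ W
n=13: can move to 10, which is L ⇒ W
n=14: can move to 11, which is L ⇒ W
n=15: can move to 11, which is L ⇒ W
n=16: can move to 11, which is L ⇒ W
n=17: can move to 11, which is L ⇒ W
n=18: moves to 15(W), 14(W), 13(W), 12(W); every one is W ⇒ L
n=19: moves to 16(W), 15(W), 14(W), 13(W); every one is W ⇒ L
n=20: moves to 17(W), 16(W), 15(W), 14(W); every one is W ⇒ L
n=21: can move to 18, which is L ⇒ W
n=22: can move to 19, which is L ⇒ W
n=23: can move to 20, which is L ⇒ W
n=24: can move to 20, which is L ⇒ W
n=25: can move to 20, which is L ⇒ W
n=26: can move to 20, which is L ⇒ W
n=27: moves to 24(W), 23(W), 22(W), 21(W); every one is W ⇒ L
n=28: moves to 25(W), 24(W), 23(W), 22(W); every one is W ⇒ L

28: L, 21: W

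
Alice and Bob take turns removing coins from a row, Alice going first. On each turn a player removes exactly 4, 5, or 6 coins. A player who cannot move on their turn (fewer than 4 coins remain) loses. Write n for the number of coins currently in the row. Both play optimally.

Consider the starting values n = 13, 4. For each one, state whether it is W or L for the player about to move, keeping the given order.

13: L, 4: W

Positions with no move are L. A position that does have a move is losing for the player to move precisely when every available move leads to a winning position for the opponent. Fill in the labels:
n=0: no move → L
n=1: no move → L
n=2: no move → L
n=3: no move → L
n=4: can move to 0, which is L ⇒ W
n=5: can move to 1, which is L ⇒ W
n=6: can move to 2, which is L ⇒ W
n=7: can move to 3, which is L ⇒ W
n=8: can move to 3, which is L ⇒ W
n=9: can move to 3, which is L ⇒ W
n=10: moves to 6(W), 5(W), 4(W); every one is W ⇒ L
n=11: moves to 7(W), 6(W), 5(W); every one is W ⇒ L
n=12: moves to 8(W), 7(W), 6(W); every one is W ⇒ L
n=13: moves to 9(W), 8(W), 7(W); every one is W ⇒ L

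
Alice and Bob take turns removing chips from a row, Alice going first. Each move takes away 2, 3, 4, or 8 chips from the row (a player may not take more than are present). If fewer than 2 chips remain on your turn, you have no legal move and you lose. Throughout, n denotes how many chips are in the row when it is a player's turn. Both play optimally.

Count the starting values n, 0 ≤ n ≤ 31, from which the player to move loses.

12

Classify positions by backward induction: terminal positions (no move available) are L. From any other position, the mover wins iff some move reaches an L.
n=0: no move → L
n=1: no move → L
n=2: can move to 0, which is L ⇒ W
n=3: can move to 1, which is L ⇒ W
n=4: can move to 1, which is L ⇒ W
n=5: can move to 1, which is L ⇒ W
n=6: moves to 4(W), 3(W), 2(W); every one is W ⇒ L
n=7: moves to 5(W), 4(W), 3(W); every one is W ⇒ L
n=8: can move to 6, which is L ⇒ W
n=9: can move to 7, which is L ⇒ W
n=10: can move to 7, which is L ⇒ W
n=11: can move to 7, which is L ⇒ W
n=12: moves to 10(W), 9(W), 8(W), 4(W); every one is W ⇒ L
n=13: moves to 11(W), 10(W), 9(W), 5(W); every one is W ⇒ L
n=14: can move to 12, which is L ⇒ W
n=15: can move to 13, which is L ⇒ W
n=16: can move to 13, which is L ⇒ W
n=17: can move to 13, which is L ⇒ W
n=18: moves to 16(W), 15(W), 14(W), 10(W); every one is W ⇒ L
n=19: moves to 17(W), 16(W), 15(W), 11(W); every one is W ⇒ L
n=20: can move to 18, which is L ⇒ W
n=21: can move to 19, which is L ⇒ W
n=22: can move to 19, which is L ⇒ W
n=23: can move to 19, which is L ⇒ W
n=24: moves to 22(W), 21(W), 20(W), 16(W); every one is W ⇒ L
n=25: moves to 23(W), 22(W), 21(W), 17(W); every one is W ⇒ L
n=26: can move to 24, which is L ⇒ W
n=27: can move to 25, which is L ⇒ W
n=28: can move to 25, which is L ⇒ W
n=29: can move to 25, which is L ⇒ W
n=30: moves to 28(W), 27(W), 26(W), 22(W); every one is W ⇒ L
n=31: moves to 29(W), 28(W), 27(W), 23(W); every one is W ⇒ L
L entries with 0 ≤ n ≤ 31: n = 0, 1, 6, 7, 12, 13, 18, 19, 24, 25, 30, 31; that makes 12.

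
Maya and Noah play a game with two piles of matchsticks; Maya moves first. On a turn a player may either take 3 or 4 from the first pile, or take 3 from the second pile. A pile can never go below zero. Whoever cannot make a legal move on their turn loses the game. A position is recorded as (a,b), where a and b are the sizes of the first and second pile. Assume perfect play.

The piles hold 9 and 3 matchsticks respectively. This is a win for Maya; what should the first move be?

Move to (5,3).

Build the W/L table. Terminal = L. A non-terminal position is W if it has a move to some L; otherwise it is L.
No move ever increases a pile, so every position that can arise here has a ≤ 9 and b ≤ 3; it is enough to label the cells with 0 ≤ a ≤ 9 and 0 ≤ b ≤ 3.
Every move lowers a or b (never raises either), so fill the grid row by row in increasing a, and left to right within a row: each cell's successors are then already labelled.
      b=0  b=1  b=2  b=3
a=0:    L    L    L    W
a=1:    L    L    L    W
a=2:    L    L    L    W
a=3:    W    W    W    L
a=4:    W    W    W    L
a=5:    W    W    W    L
a=6:    W    W    W    W
a=7:    L    L    L    W
a=8:    L    L    L    W
a=9:    L    L    L    W
Cells with no legal move (terminal, hence L): (0,0), (0,1), (0,2), (1,0), (1,1), (1,2), (2,0), (2,1), (2,2).
The remaining L cells, each justified by listing all of its moves:
(3,3): L (options (0,3)(W), (3,0)(W) are all W)
(4,3): L (options (1,3)(W), (0,3)(W), (4,0)(W) are all W)
(5,3): L (options (2,3)(W), (1,3)(W), (5,0)(W) are all W)
(7,0): L (options (4,0)(W), (3,0)(W) are all W)
(7,1): L (options (4,1)(W), (3,1)(W) are all W)
(7,2): L (options (4,2)(W), (3,2)(W) are all W)
(8,0): L (options (5,0)(W), (4,0)(W) are all W)
(8,1): L (options (5,1)(W), (4,1)(W) are all W)
(8,2): L (options (5,2)(W), (4,2)(W) are all W)
(9,0): L (options (6,0)(W), (5,0)(W) are all W)
(9,1): L (options (6,1)(W), (5,1)(W) are all W)
(9,2): L (options (6,2)(W), (5,2)(W) are all W)
Every other cell has at least one move into one of the L cells above, so it is W.
From (9,3), the L positions reachable in one move are: (5,3), (9,0). Any move reaching one of these is winning.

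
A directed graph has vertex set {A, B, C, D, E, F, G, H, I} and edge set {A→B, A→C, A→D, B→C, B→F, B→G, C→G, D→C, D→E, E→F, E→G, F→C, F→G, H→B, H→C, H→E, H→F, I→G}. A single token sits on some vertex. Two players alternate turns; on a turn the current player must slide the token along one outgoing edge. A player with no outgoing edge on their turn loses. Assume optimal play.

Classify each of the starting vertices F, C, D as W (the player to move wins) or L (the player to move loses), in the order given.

F: W, C: W, D: L

Classify positions by backward induction: terminal positions (no move available) are L. From any other position, the mover wins iff some move reaches an L.
Every edge goes from a vertex to one that appears earlier in the order G, C, I, F, B, E, D, A, H, so processing vertices in that order labels each vertex after all of its successors.
G: no outgoing edge → L
C: can move to G, which is L ⇒ W
I: can move to G, which is L ⇒ W
F: can move to G, which is L ⇒ W
B: can move to G, which is L ⇒ W
E: can move to G, which is L ⇒ W
D: moves to E(W), C(W); every one is W ⇒ L
A: can move to D, which is L ⇒ W
H: moves to E(W), B(W), F(W), C(W); every one is W ⇒ L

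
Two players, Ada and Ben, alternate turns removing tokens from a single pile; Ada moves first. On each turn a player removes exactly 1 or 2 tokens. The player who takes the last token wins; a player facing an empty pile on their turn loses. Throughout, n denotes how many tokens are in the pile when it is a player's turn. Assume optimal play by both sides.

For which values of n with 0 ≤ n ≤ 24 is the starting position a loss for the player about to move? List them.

Compute win/loss labels from the base case upward. A position with no move is L. Any other position is W if it can reach an L in one move, else L.
n=0: no move → L
n=1: reaches L-position 0 → W
n=2: reaches L-position 0 → W
n=3: only reaches 2(W), 1(W), all W → L
n=4: reaches L-position 3 → W
n=5: reaches L-position 3 → W
n=6: only reaches 5(W), 4(W), all W → L
n=7: reaches L-position 6 → W
n=8: reaches L-position 6 → W
n=9: only reaches 8(W), 7(W), all W → L
n=10: reaches L-position 9 → W
n=11: reaches L-position 9 → W
n=12: only reaches 11(W), 10(W), all W → L
n=13: reaches L-position 12 → W
n=14: reaches L-position 12 → W
n=15: only reaches 14(W), 13(W), all W → L
n=16: reaches L-position 15 → W
n=17: reaches L-position 15 → W
n=18: only reaches 17(W), 16(W), all W → L
n=19: reaches L-position 18 → W
n=20: reaches L-position 18 → W
n=21: only reaches 20(W), 19(W), all W → L
n=22: reaches L-position 21 → W
n=23: reaches L-position 21 → W
n=24: only reaches 23(W), 22(W), all W → L
The losing starting values of n are exactly the entries labelled L in this table (9 of them).

0, 3, 6, 9, 12, 15, 18, 21, 24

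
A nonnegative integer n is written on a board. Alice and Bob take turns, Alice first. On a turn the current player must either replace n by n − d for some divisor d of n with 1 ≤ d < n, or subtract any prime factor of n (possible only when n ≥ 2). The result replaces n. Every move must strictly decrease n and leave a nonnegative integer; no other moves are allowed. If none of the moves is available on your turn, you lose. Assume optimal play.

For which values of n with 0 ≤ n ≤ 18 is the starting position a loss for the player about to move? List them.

Use the standard recursion: the mover loses at a terminal position; elsewhere, the mover wins exactly when some move hands the opponent an L position.
n=0: no move → L
n=1: no move → L
n=2: W (go to 0, an L position)
n=3: W (go to 0, an L position)
n=4: L (options 2(W), 3(W) are all W)
n=5: W (go to 0, an L position)
n=6: W (go to 4, an L position)
n=7: W (go to 0, an L position)
n=8: W (go to 4, an L position)
n=9: L (options 6(W), 8(W) are all W)
n=10: W (go to 9, an L position)
n=11: W (go to 0, an L position)
n=12: W (go to 9, an L position)
n=13: W (go to 0, an L position)
n=14: L (options 7(W), 12(W), 13(W) are all W)
n=15: W (go to 14, an L position)
n=16: W (go to 14, an L position)
n=17: W (go to 0, an L position)
n=18: W (go to 9, an L position)
The losing starting values of n are exactly the entries labelled L in this table (5 of them).

0, 1, 4, 9, 14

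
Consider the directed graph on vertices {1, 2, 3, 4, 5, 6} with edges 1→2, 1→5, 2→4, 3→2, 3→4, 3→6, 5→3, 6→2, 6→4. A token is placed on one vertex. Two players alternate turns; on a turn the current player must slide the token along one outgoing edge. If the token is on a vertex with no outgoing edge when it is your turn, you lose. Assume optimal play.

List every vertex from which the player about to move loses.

Positions with no move are L. A position that does have a move is losing for the player to move precisely when every available move leads to a winning position for the opponent. Fill in the labels:
Every edge goes from a vertex to one that appears earlier in the order 4, 2, 6, 3, 5, 1, so processing vertices in that order labels each vertex after all of its successors.
4: no outgoing edge → L
2: W (go to 4, an L position)
6: W (go to 4, an L position)
3: W (go to 4, an L position)
5: L (sole option 3(W) is W)
1: W (go to 5, an L position)
The losing starting vertices are exactly the entries labelled L in this table (2 of them).

4, 5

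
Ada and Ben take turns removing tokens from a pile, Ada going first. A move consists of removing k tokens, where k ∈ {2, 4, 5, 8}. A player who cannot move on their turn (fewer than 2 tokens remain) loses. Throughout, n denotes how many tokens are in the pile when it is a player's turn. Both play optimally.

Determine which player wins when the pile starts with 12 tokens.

Work bottom-up. With no move the player to move loses. Otherwise the position is W if at least one move leads to an L position for the opponent, and L if every move leads to a W.
n=0: no move → L
n=1: no move → L
n=2: reaches L-position 0 → W
n=3: reaches L-position 1 → W
n=4: reaches L-position 0 → W
n=5: reaches L-position 1 → W
n=6: reaches L-position 1 → W
n=7: only reaches 5(W), 3(W), 2(W), all W → L
n=8: reaches L-position 0 → W
n=9: reaches L-position 7 → W
n=10: only reaches 8(W), 6(W), 5(W), 2(W), all W → L
n=11: reaches L-position 7 → W
n=12: reaches L-position 10 → W
The starting position 12 is W: Ada should remove 2, leaving 10, handing over an L position.

Ada wins.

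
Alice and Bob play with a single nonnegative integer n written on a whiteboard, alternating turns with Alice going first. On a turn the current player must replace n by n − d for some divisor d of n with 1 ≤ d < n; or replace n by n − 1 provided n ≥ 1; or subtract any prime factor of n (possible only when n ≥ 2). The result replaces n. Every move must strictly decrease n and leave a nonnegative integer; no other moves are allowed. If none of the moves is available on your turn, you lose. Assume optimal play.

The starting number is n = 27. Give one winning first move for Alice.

Build the W/L table. Terminal = L. A non-terminal position is W if it has a move to some L; otherwise it is L.
n=0: no move → L
n=1: reaches L-position 0 → W
n=2: reaches L-position 0 → W
n=3: reaches L-position 0 → W
n=4: only reaches 2(W), 3(W), all W → L
n=5: reaches L-position 0 → W
n=6: reaches L-position 4 → W
n=7: reaches L-position 0 → W
n=8: reaches L-position 4 → W
n=9: only reaches 6(W), 8(W), all W → L
n=10: reaches L-position 9 → W
n=11: reaches L-position 0 → W
n=12: reaches L-position 9 → W
n=13: reaches L-position 0 → W
n=14: only reaches 7(W), 12(W), 13(W), all W → L
n=15: reaches L-position 14 → W
n=16: reaches L-position 14 → W
n=17: reaches L-position 0 → W
n=18: reaches L-position 9 → W
n=19: reaches L-position 0 → W
n=20: only reaches 10(W), 15(W), 16(W), 18(W), 19(W), all W → L
n=21: reaches L-position 14 → W
n=22: reaches L-position 20 → W
n=23: reaches L-position 0 → W
n=24: reaches L-position 20 → W
n=25: reaches L-position 20 → W
n=26: only reaches 13(W), 24(W), 25(W), all W → L
n=27: reaches L-position 26 → W
From 27, the L positions reachable in one move are: 26.

Move to 26.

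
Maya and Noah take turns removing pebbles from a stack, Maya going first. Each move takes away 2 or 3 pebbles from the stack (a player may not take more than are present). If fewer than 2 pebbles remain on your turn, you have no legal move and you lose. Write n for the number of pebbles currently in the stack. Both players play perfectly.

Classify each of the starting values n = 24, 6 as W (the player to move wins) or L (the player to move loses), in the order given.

24: W, 6: L

Compute win/loss labels from the base case upward. A position with no move is L. Any other position is W if it can reach an L in one move, else L.
n=0: no move → L
n=1: no move → L
n=2: W (go to 0, an L position)
n=3: W (go to 1, an L position)
n=4: W (go to 1, an L position)
n=5: L (options 3(W), 2(W) are all W)
n=6: L (options 4(W), 3(W) are all W)
n=7: W (go to 5, an L position)
n=8: W (go to 6, an L position)
n=9: W (go to 6, an L position)
n=10: L (options 8(W), 7(W) are all W)
n=11: L (options 9(W), 8(W) are all W)
n=12: W (go to 10, an L position)
n=13: W (go to 11, an L position)
n=14: W (go to 11, an L position)
n=15: L (options 13(W), 12(W) are all W)
n=16: L (options 14(W), 13(W) are all W)
n=17: W (go to 15, an L position)
n=18: W (go to 16, an L position)
n=19: W (go to 16, an L position)
n=20: L (options 18(W), 17(W) are all W)
n=21: L (options 19(W), 18(W) are all W)
n=22: W (go to 20, an L position)
n=23: W (go to 21, an L position)
n=24: W (go to 21, an L position)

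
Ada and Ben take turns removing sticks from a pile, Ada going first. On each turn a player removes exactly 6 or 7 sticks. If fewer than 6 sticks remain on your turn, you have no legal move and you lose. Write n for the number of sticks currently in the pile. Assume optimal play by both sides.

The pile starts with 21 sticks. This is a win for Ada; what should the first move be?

Label each position W (a win for the player to move) or L (a loss). A position with no legal move is L; any other position is W exactly when some move reaches an L, and L when every move reaches a W.
n=0: no move → L
n=1: no move → L
n=2: no move → L
n=3: no move → L
n=4: no move → L
n=5: no move → L
n=6: can move to 0, which is L ⇒ W
n=7: can move to 1, which is L ⇒ W
n=8: can move to 2, which is L ⇒ W
n=9: can move to 3, which is L ⇒ W
n=10: can move to 4, which is L ⇒ W
n=11: can move to 5, which is L ⇒ W
n=12: can move to 5, which is L ⇒ W
n=13: moves to 7(W), 6(W); every one is W ⇒ L
n=14: moves to 8(W), 7(W); every one is W ⇒ L
n=15: moves to 9(W), 8(W); every one is W ⇒ L
n=16: moves to 10(W), 9(W); every one is W ⇒ L
n=17: moves to 11(W), 10(W); every one is W ⇒ L
n=18: moves to 12(W), 11(W); every one is W ⇒ L
n=19: can move to 13, which is L ⇒ W
n=20: can move to 14, which is L ⇒ W
n=21: can move to 15, which is L ⇒ W
From 21, the L positions reachable in one move are: 15, 14. Any move reaching one of these is winning.

Remove 6, leaving 15.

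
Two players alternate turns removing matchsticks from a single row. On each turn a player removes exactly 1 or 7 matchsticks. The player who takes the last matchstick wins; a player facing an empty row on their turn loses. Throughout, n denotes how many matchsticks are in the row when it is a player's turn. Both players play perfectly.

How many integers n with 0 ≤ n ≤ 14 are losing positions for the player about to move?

Classify positions by backward induction: terminal positions (no move available) are L. From any other position, the mover wins iff some move reaches an L.
n=0: no move → L
n=1: can move to 0, which is L ⇒ W
n=2: the only move is to 1(W), a W ⇒ L
n=3: can move to 2, which is L ⇒ W
n=4: the only move is to 3(W), a W ⇒ L
n=5: can move to 4, which is L ⇒ W
n=6: the only move is to 5(W), a W ⇒ L
n=7: can move to 6, which is L ⇒ W
n=8: moves to 7(W), 1(W); every one is W ⇒ L
n=9: can move to 8, which is L ⇒ W
n=10: moves to 9(W), 3(W); every one is W ⇒ L
n=11: can move to 10, which is L ⇒ W
n=12: moves to 11(W), 5(W); every one is W ⇒ L
n=13: can move to 12, which is L ⇒ W
n=14: moves to 13(W), 7(W); every one is W ⇒ L
L entries with 0 ≤ n ≤ 14: n = 0, 2, 4, 6, 8, 10, 12, 14; that makes 8.

8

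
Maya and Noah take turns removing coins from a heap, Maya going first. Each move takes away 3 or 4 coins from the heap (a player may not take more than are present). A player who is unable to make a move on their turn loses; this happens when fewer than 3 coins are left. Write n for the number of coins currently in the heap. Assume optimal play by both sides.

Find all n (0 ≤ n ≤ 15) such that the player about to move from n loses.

Classify positions by backward induction: terminal positions (no move available) are L. From any other position, the mover wins iff some move reaches an L.
n=0: no move → L
n=1: no move → L
n=2: no move → L
n=3: →0(L), so W
n=4: →1(L), so W
n=5: →2(L), so W
n=6: →2(L), so W
n=7: →4(W), 3(W) — all W, so L
n=8: →5(W), 4(W) — all W, so L
n=9: →6(W), 5(W) — all W, so L
n=10: →7(L), so W
n=11: →8(L), so W
n=12: →9(L), so W
n=13: →9(L), so W
n=14: →11(W), 10(W) — all W, so L
n=15: →12(W), 11(W) — all W, so L
The losing starting values of n are exactly the entries labelled L in this table (8 of them).

0, 1, 2, 7, 8, 9, 14, 15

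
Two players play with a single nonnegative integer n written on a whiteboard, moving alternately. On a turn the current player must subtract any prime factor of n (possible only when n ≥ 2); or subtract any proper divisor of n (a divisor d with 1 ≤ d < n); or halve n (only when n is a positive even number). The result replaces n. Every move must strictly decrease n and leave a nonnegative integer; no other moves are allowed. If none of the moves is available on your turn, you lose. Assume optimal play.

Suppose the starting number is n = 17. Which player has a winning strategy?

Use the standard recursion: the mover loses at a terminal position; elsewhere, the mover wins exactly when some move hands the opponent an L position.
n=0: no move → L
n=1: no move → L
n=2: W (go to 0, an L position)
n=3: W (go to 0, an L position)
n=4: L (options 2(W), 3(W) are all W)
n=5: W (go to 0, an L position)
n=6: W (go to 4, an L position)
n=7: W (go to 0, an L position)
n=8: W (go to 4, an L position)
n=9: L (options 6(W), 8(W) are all W)
n=10: W (go to 9, an L position)
n=11: W (go to 0, an L position)
n=12: W (go to 9, an L position)
n=13: W (go to 0, an L position)
n=14: L (options 7(W), 12(W), 13(W) are all W)
n=15: W (go to 14, an L position)
n=16: W (go to 14, an L position)
n=17: W (go to 0, an L position)
The starting position 17 is W: the player to move should move to 0, handing over an L position.

The first player wins.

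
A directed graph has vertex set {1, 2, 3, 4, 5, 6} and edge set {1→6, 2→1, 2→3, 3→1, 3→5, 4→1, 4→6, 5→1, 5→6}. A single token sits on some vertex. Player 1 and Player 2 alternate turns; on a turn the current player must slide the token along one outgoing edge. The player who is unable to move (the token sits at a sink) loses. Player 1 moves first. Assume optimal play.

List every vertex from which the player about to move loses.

Label each position W (a win for the player to move) or L (a loss). A position with no legal move is L; any other position is W exactly when some move reaches an L, and L when every move reaches a W.
Every edge goes from a vertex to one that appears earlier in the order 6, 1, 5, 3, 2, 4, so processing vertices in that order labels each vertex after all of its successors.
6: no outgoing edge → L
1: →6(L), so W
5: →6(L), so W
3: →5(W), 1(W) — all W, so L
2: →3(L), so W
4: →6(L), so W
The losing starting vertices are exactly the entries labelled L in this table (2 of them).

3, 6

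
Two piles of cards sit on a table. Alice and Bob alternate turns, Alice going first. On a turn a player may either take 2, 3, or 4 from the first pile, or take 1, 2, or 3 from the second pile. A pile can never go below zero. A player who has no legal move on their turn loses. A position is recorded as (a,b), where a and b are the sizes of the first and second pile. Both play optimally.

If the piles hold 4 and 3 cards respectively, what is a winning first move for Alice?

Positions with no move are L. A position that does have a move is losing for the player to move precisely when every available move leads to a winning position for the opponent. Fill in the labels:
No move ever increases a pile, so every position that can arise here has a ≤ 4 and b ≤ 3; it is enough to label the cells with 0 ≤ a ≤ 4 and 0 ≤ b ≤ 3.
Every move lowers a or b (never raises either), so fill the grid row by row in increasing a, and left to right within a row: each cell's successors are then already labelled.
      b=0  b=1  b=2  b=3
a=0:    L    W    W    W
a=1:    L    W    W    W
a=2:    W    L    W    W
a=3:    W    L    W    W
a=4:    W    W    L    W
Cells with no legal move (terminal, hence L): (0,0), (1,0).
The remaining L cells, each justified by listing all of its moves:
(2,1): L (options (0,1)(W), (2,0)(W) are all W)
(3,1): L (options (1,1)(W), (0,1)(W), (3,0)(W) are all W)
(4,2): L (options (2,2)(W), (1,2)(W), (0,2)(W), (4,1)(W), (4,0)(W) are all W)
Every other cell has at least one move into one of the L cells above, so it is W.
From (4,3), the L positions reachable in one move are: (4,2).

Move to (4,2).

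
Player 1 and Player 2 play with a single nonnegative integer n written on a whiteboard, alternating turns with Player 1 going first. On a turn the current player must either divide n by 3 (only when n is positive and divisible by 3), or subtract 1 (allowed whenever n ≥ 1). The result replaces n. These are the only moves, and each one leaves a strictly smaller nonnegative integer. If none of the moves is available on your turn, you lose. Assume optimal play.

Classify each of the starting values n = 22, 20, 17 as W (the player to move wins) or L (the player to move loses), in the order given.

22: L, 20: W, 17: L

Work bottom-up. With no move the player to move loses. Otherwise the position is W if at least one move leads to an L position for the opponent, and L if every move leads to a W.
n=0: no move → L
n=1: →0(L), so W
n=2: →1(W) only, which is W, so L
n=3: →2(L), so W
n=4: →3(W) only, which is W, so L
n=5: →4(L), so W
n=6: →2(L), so W
n=7: →6(W) only, which is W, so L
n=8: →7(L), so W
n=9: →3(W), 8(W) — all W, so L
n=10: →9(L), so W
n=11: →10(W) only, which is W, so L
n=12: →4(L), so W
n=13: →12(W) only, which is W, so L
n=14: →13(L), so W
n=15: →5(W), 14(W) — all W, so L
n=16: →15(L), so W
n=17: →16(W) only, which is W, so L
n=18: →17(L), so W
n=19: →18(W) only, which is W, so L
n=20: →19(L), so W
n=21: →7(L), so W
n=22: →21(W) only, which is W, so L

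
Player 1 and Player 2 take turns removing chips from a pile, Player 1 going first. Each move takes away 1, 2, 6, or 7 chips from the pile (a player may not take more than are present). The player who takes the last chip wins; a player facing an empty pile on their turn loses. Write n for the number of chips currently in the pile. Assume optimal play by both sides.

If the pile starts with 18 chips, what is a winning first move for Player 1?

Positions with no move are L. A position that does have a move is losing for the player to move precisely when every available move leads to a winning position for the opponent. Fill in the labels:
n=0: no move → L
n=1: reaches L-position 0 → W
n=2: reaches L-position 0 → W
n=3: only reaches 2(W), 1(W), all W → L
n=4: reaches L-position 3 → W
n=5: reaches L-position 3 → W
n=6: reaches L-position 0 → W
n=7: reaches L-position 0 → W
n=8: only reaches 7(W), 6(W), 2(W), 1(W), all W → L
n=9: reaches L-position 8 → W
n=10: reaches L-position 8 → W
n=11: only reaches 10(W), 9(W), 5(W), 4(W), all W → L
n=12: reaches L-position 11 → W
n=13: reaches L-position 11 → W
n=14: reaches L-position 8 → W
n=15: reaches L-position 8 → W
n=16: only reaches 15(W), 14(W), 10(W), 9(W), all W → L
n=17: reaches L-position 16 → W
n=18: reaches L-position 16 → W
From 18, the L positions reachable in one move are: 16, 11. Any move reaching one of these is winning.

Remove 2, leaving 16.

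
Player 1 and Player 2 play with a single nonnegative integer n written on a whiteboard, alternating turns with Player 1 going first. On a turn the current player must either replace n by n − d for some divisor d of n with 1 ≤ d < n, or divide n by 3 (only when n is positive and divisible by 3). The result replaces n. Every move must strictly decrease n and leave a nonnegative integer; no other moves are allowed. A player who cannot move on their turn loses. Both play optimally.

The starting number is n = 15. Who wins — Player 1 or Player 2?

Work bottom-up. With no move the player to move loses. Otherwise the position is W if at least one move leads to an L position for the opponent, and L if every move leads to a W.
n=0: no move → L
n=1: no move → L
n=2: →1(L), so W
n=3: →1(L), so W
n=4: →2(W), 3(W) — all W, so L
n=5: →4(L), so W
n=6: →4(L), so W
n=7: →6(W) only, which is W, so L
n=8: →4(L), so W
n=9: →3(W), 6(W), 8(W) — all W, so L
n=10: →9(L), so W
n=11: →10(W) only, which is W, so L
n=12: →4(L), so W
n=13: →12(W) only, which is W, so L
n=14: →7(L), so W
n=15: →5(W), 10(W), 12(W), 14(W) — all W, so L
Every move from 15 reaches a W position, so the mover loses.

Player 2 wins.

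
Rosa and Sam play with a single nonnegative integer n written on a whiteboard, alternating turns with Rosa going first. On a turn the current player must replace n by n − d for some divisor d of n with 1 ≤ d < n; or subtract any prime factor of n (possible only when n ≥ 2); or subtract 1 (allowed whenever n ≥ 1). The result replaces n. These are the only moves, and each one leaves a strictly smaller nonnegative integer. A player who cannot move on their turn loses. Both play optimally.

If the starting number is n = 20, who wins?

Sam wins.

Use the standard recursion: the mover loses at a terminal position; elsewhere, the mover wins exactly when some move hands the opponent an L position.
n=0: no move → L
n=1: can move to 0, which is L ⇒ W
n=2: can move to 0, which is L ⇒ W
n=3: can move to 0, which is L ⇒ W
n=4: moves to 2(W), 3(W); every one is W ⇒ L
n=5: can move to 0, which is L ⇒ W
n=6: can move to 4, which is L ⇒ W
n=7: can move to 0, which is L ⇒ W
n=8: can move to 4, which is L ⇒ W
n=9: moves to 6(W), 8(W); every one is W ⇒ L
n=10: can move to 9, which is L ⇒ W
n=11: can move to 0, which is L ⇒ W
n=12: can move to 9, which is L ⇒ W
n=13: can move to 0, which is L ⇒ W
n=14: moves to 7(W), 12(W), 13(W); every one is W ⇒ L
n=15: can move to 14, which is L ⇒ W
n=16: can move to 14, which is L ⇒ W
n=17: can move to 0, which is L ⇒ W
n=18: can move to 9, which is L ⇒ W
n=19: can move to 0, which is L ⇒ W
n=20: moves to 10(W), 15(W), 16(W), 18(W), 19(W); every one is W ⇒ L
The starting position 20 is L: whatever Rosa does, the opponent receives a W position.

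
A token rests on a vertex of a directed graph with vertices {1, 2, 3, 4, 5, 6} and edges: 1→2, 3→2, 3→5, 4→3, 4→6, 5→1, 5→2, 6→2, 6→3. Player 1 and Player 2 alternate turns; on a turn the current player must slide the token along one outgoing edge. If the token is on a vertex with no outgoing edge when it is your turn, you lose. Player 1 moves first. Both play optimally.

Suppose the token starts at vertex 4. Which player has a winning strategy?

Use the standard recursion: the mover loses at a terminal position; elsewhere, the mover wins exactly when some move hands the opponent an L position.
Every edge goes from a vertex to one that appears earlier in the order 2, 1, 5, 3, 6, 4, so processing vertices in that order labels each vertex after all of its successors.
2: no outgoing edge → L
1: reaches L-position 2 → W
5: reaches L-position 2 → W
3: reaches L-position 2 → W
6: reaches L-position 2 → W
4: only reaches 6(W), 3(W), all W → L
Every move from 4 reaches a W position, so the mover loses.

Player 2 wins.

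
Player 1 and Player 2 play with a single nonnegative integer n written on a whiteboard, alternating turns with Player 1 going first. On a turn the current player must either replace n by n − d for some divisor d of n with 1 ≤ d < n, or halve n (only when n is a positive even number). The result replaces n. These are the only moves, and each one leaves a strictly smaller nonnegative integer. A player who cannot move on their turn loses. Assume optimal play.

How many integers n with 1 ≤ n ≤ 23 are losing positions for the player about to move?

12

Label each position W (a win for the player to move) or L (a loss). A position with no legal move is L; any other position is W exactly when some move reaches an L, and L when every move reaches a W.
n=0: no move → L
n=1: no move → L
n=2: →1(L), so W
n=3: →2(W) only, which is W, so L
n=4: →3(L), so W
n=5: →4(W) only, which is W, so L
n=6: →3(L), so W
n=7: →6(W) only, which is W, so L
n=8: →7(L), so W
n=9: →6(W), 8(W) — all W, so L
n=10: →5(L), so W
n=11: →10(W) only, which is W, so L
n=12: →9(L), so W
n=13: →12(W) only, which is W, so L
n=14: →7(L), so W
n=15: →10(W), 12(W), 14(W) — all W, so L
n=16: →15(L), so W
n=17: →16(W) only, which is W, so L
n=18: →9(L), so W
n=19: →18(W) only, which is W, so L
n=20: →15(L), so W
n=21: →14(W), 18(W), 20(W) — all W, so L
n=22: →11(L), so W
n=23: →22(W) only, which is W, so L
L entries with 1 ≤ n ≤ 23 (n=0 is outside the asked range and is not counted): n = 1, 3, 5, 7, 9, 11, 13, 15, 17, 19, 21, 23; that makes 12.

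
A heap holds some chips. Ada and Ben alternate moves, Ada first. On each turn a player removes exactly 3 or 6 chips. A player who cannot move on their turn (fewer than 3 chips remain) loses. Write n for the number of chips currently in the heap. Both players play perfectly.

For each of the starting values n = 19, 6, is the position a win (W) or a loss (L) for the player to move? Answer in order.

19: L, 6: W

Use the standard recursion: the mover loses at a terminal position; elsewhere, the mover wins exactly when some move hands the opponent an L position.
n=0: no move → L
n=1: no move → L
n=2: no move → L
n=3: →0(L), so W
n=4: →1(L), so W
n=5: →2(L), so W
n=6: →0(L), so W
n=7: →1(L), so W
n=8: →2(L), so W
n=9: →6(W), 3(W) — all W, so L
n=10: →7(W), 4(W) — all W, so L
n=11: →8(W), 5(W) — all W, so L
n=12: →9(L), so W
n=13: →10(L), so W
n=14: →11(L), so W
n=15: →9(L), so W
n=16: →10(L), so W
n=17: →11(L), so W
n=18: →15(W), 12(W) — all W, so L
n=19: →16(W), 13(W) — all W, so L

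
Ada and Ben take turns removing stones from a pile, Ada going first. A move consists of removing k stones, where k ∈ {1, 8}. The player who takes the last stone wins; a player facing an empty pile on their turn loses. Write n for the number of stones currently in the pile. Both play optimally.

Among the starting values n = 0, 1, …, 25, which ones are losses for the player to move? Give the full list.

0, 2, 4, 6, 9, 11, 13, 15, 18, 20, 22, 24

Positions with no move are L. A position that does have a move is losing for the player to move precisely when every available move leads to a winning position for the opponent. Fill in the labels:
n=0: no move → L
n=1: W (go to 0, an L position)
n=2: L (sole option 1(W) is W)
n=3: W (go to 2, an L position)
n=4: L (sole option 3(W) is W)
n=5: W (go to 4, an L position)
n=6: L (sole option 5(W) is W)
n=7: W (go to 6, an L position)
n=8: W (go to 0, an L position)
n=9: L (options 8(W), 1(W) are all W)
n=10: W (go to 9, an L position)
n=11: L (options 10(W), 3(W) are all W)
n=12: W (go to 11, an L position)
n=13: L (options 12(W), 5(W) are all W)
n=14: W (go to 13, an L position)
n=15: L (options 14(W), 7(W) are all W)
n=16: W (go to 15, an L position)
n=17: W (go to 9, an L position)
n=18: L (options 17(W), 10(W) are all W)
n=19: W (go to 18, an L position)
n=20: L (options 19(W), 12(W) are all W)
n=21: W (go to 20, an L position)
n=22: L (options 21(W), 14(W) are all W)
n=23: W (go to 22, an L position)
n=24: L (options 23(W), 16(W) are all W)
n=25: W (go to 24, an L position)
Reading off the rows marked L gives the requested list; there are 12 such values of n.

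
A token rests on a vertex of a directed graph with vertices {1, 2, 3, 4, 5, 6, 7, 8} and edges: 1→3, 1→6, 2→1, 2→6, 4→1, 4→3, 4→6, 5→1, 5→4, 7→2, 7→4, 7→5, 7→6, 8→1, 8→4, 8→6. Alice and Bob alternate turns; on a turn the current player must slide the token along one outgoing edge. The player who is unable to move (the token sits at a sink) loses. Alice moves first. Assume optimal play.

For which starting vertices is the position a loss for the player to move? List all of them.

3, 5, 6

Compute win/loss labels from the base case upward. A position with no move is L. Any other position is W if it can reach an L in one move, else L.
Every edge goes from a vertex to one that appears earlier in the order 3, 6, 1, 4, 8, 2, 5, 7, so processing vertices in that order labels each vertex after all of its successors.
3: no outgoing edge → L
6: no outgoing edge → L
1: reaches L-position 6 → W
4: reaches L-position 6 → W
8: reaches L-position 6 → W
2: reaches L-position 6 → W
5: only reaches 4(W), 1(W), all W → L
7: reaches L-position 5 → W
Reading off the rows marked L gives the requested list; there are 3 such vertices.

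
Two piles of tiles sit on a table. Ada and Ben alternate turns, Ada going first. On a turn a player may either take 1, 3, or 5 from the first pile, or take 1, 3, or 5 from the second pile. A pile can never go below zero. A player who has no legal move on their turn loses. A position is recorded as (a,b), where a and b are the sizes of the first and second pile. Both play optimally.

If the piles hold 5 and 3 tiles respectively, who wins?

Classify positions by backward induction: terminal positions (no move available) are L. From any other position, the mover wins iff some move reaches an L.
No move ever increases a pile, so every position that can arise here has a ≤ 5 and b ≤ 3; it is enough to label the cells with 0 ≤ a ≤ 5 and 0 ≤ b ≤ 3.
Every move lowers a or b (never raises either), so fill the grid row by row in increasing a, and left to right within a row: each cell's successors are then already labelled.
      b=0  b=1  b=2  b=3
a=0:    L    W    L    W
a=1:    W    L    W    L
a=2:    L    W    L    W
a=3:    W    L    W    L
a=4:    L    W    L    W
a=5:    W    L    W    L
Cells with no legal move (terminal, hence L): (0,0).
The remaining L cells, each justified by listing all of its moves:
(0,2): L (sole option (0,1)(W) is W)
(1,1): L (options (0,1)(W), (1,0)(W) are all W)
(1,3): L (options (0,3)(W), (1,2)(W), (1,0)(W) are all W)
(2,0): L (sole option (1,0)(W) is W)
(2,2): L (options (1,2)(W), (2,1)(W) are all W)
(3,1): L (options (2,1)(W), (0,1)(W), (3,0)(W) are all W)
(3,3): L (options (2,3)(W), (0,3)(W), (3,2)(W), (3,0)(W) are all W)
(4,0): L (options (3,0)(W), (1,0)(W) are all W)
(4,2): L (options (3,2)(W), (1,2)(W), (4,1)(W) are all W)
(5,1): L (options (4,1)(W), (2,1)(W), (0,1)(W), (5,0)(W) are all W)
(5,3): L (options (4,3)(W), (2,3)(W), (0,3)(W), (5,2)(W), (5,0)(W) are all W)
Every other cell has at least one move into one of the L cells above, so it is W.
Every move from (5,3) reaches a W position, so the mover loses.

Ben wins.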